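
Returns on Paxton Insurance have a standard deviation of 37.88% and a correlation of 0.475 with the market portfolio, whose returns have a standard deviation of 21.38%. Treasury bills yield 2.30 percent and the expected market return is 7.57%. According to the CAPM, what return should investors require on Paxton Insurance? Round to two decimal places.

6.74%

β = ρ × σ_i / σ_m = 0.475 × 37.88% / 21.38% = 0.8416
MRP = 7.57% − 2.30% = 5.27%
E(R) = 2.30% + 0.8416 × 5.27% = 6.74%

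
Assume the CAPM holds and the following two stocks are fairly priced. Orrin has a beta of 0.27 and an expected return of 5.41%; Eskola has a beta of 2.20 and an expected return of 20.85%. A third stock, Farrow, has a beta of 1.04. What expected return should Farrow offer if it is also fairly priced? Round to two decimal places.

11.57%

MRP (SML slope) = (20.85% − 5.41%) / (2.20 − 0.27) = 15.44% / 1.93 = 8.0000%
R_f (intercept) = 5.41% − 0.27 × 8.0000% = 3.2500%
E(R_Farrow) = R_f + β × MRP = 3.2500% + 1.04 × 8.0000% = 11.57%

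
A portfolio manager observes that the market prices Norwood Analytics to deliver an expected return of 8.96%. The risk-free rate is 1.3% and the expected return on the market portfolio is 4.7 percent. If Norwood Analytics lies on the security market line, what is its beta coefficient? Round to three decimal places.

MRP = 4.7% − 1.3% = 3.40%
β = (E(R) − R_f) / MRP = (8.96% − 1.3%) / 3.4% = 7.66% / 3.4% = 2.253

2.253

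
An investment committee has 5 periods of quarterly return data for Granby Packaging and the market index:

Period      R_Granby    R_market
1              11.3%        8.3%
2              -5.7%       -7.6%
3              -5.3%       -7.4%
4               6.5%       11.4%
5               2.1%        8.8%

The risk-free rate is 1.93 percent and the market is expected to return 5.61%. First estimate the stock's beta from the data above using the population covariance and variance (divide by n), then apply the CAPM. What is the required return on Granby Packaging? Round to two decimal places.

Mean R_i = (11.3 − 5.7 − 5.3 + 6.5 + 2.1) / 5 = 1.7800%
Mean R_m = (8.3 − 7.6 − 7.4 + 11.4 + 8.8) / 5 = 2.7000%
Σ(R_i − R̄_i)(R_m − R̄_m) = 244.8800  ⇒  Cov = 244.8800 / 5 = 48.9760
Σ(R_m − R̄_m)² = 352.3600  ⇒  Var(R_m) = 352.3600 / 5 = 70.4720
β = Cov / Var(R_m) = 48.9760 / 70.4720 = 0.6950
MRP = 5.61% − 1.93% = 3.68%
E(R) = R_f + β × MRP = 1.93% + 0.6950 × 3.68% = 4.49%

4.49%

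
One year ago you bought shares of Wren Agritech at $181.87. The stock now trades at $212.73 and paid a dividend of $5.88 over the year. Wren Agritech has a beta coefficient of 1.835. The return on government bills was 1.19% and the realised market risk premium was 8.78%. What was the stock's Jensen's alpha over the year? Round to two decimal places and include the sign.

Realised HPR = (P1 + D1 − P0) / P0 = (212.73 + 5.88 − 181.87) / 181.87 = 36.74 / 181.87 = 20.2012%
CAPM required = R_f + β·MRP = 1.19% + 1.835 × 8.78% = 17.30130%
α = realised − required = 20.2012% − 17.30130% = +2.90%

+2.90%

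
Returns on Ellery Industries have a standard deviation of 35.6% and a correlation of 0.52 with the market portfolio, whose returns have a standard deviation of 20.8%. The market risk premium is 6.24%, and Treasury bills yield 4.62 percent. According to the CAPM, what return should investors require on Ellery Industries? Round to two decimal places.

10.17%

β = ρ × σ_i / σ_m = 0.52 × 35.6% / 20.8% = 0.8900
E(R) = 4.62% + 0.8900 × 6.24% = 10.17%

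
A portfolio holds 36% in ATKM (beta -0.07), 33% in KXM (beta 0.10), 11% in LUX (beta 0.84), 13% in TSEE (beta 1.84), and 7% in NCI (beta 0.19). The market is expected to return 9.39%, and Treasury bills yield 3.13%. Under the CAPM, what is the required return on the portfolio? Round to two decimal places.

β_P = Σ w_i β_i = 0.36×-0.07 + 0.33×0.10 + 0.11×0.84 + 0.13×1.84 + 0.07×0.19 = 0.3527
MRP = 9.39% − 3.13% = 6.26%
E(R_P) = R_f + β_P × MRP = 3.13% + 0.3527 × 6.26% = 5.34%

5.34%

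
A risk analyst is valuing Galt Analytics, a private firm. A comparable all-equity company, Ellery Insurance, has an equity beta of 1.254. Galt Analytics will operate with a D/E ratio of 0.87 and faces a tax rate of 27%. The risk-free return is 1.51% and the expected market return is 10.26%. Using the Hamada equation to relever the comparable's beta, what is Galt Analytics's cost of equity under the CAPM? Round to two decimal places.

19.45%

β_L = β_U × [1 + (1 − t)(D/E)] = 1.254 × [1 + (1 − 0.27) × 0.87]
    = 1.254 × [1 + 0.73 × 0.87] = 1.254 × 1.6351 = 2.0504
MRP = 10.26% − 1.51% = 8.75%
E(R) = R_f + β_L × MRP = 1.51% + 2.0504 × 8.75% = 19.45%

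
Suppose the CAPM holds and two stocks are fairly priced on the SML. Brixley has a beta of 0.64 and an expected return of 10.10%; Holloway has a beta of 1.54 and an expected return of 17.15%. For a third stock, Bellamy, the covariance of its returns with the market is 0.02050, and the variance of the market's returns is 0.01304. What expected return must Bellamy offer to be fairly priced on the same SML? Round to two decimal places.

MRP = (17.15% − 10.10%) / (1.54 − 0.64) = 7.8333%
R_f = 10.10% − 0.64 × 7.8333% = 5.0867%
β_Bellamy = Cov / Var(R_m) = 0.02050 / 0.01304 = 1.5721
E(R_Bellamy) = R_f + β × MRP = 5.0867% + 1.5721 × 7.8333% = 17.40%

17.40%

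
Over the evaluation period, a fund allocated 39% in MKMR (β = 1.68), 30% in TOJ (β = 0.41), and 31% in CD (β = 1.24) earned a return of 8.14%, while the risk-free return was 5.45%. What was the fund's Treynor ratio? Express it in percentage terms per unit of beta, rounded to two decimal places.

β_P = 0.39×1.68 + 0.30×0.41 + 0.31×1.24 = 1.1626
Treynor = (R_P − R_f) / β_P = (8.14% − 5.45%) / 1.1626 = 2.69% / 1.1626 = 2.31%

2.31%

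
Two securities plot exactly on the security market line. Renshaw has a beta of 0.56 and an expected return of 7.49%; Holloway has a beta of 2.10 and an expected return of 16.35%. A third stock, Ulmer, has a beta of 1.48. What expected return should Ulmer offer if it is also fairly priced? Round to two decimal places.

12.78%

MRP (SML slope) = (16.35% − 7.49%) / (2.10 − 0.56) = 8.86% / 1.54 = 5.7532%
R_f (intercept) = 7.49% − 0.56 × 5.7532% = 4.2682%
E(R_Ulmer) = R_f + β × MRP = 4.2682% + 1.48 × 5.7532% = 12.78%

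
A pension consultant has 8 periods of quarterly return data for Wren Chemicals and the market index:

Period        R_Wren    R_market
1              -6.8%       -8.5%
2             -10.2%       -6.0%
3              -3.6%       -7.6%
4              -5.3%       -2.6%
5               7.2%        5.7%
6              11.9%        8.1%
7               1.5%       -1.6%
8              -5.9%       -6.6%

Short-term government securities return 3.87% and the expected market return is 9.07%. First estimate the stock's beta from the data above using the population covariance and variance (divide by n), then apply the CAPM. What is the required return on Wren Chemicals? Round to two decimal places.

Mean R_i = (-6.8 − 10.2 − 3.6 − 5.3 + 7.2 + 11.9 + 1.5 − 5.9) / 8 = -1.4000%
Mean R_m = (-8.5 − 6.0 − 7.6 − 2.6 + 5.7 + 8.1 − 1.6 − 6.6) / 8 = -2.3875%
Σ(R_i − R̄_i)(R_m − R̄_m) = 307.3700  ⇒  Cov = 307.3700 / 8 = 38.4213
Σ(R_m − R̄_m)² = 271.3888  ⇒  Var(R_m) = 271.3888 / 8 = 33.9236
β = Cov / Var(R_m) = 38.4213 / 33.9236 = 1.1326
MRP = 9.07% − 3.87% = 5.20%
E(R) = R_f + β × MRP = 3.87% + 1.1326 × 5.20% = 9.76%

9.76%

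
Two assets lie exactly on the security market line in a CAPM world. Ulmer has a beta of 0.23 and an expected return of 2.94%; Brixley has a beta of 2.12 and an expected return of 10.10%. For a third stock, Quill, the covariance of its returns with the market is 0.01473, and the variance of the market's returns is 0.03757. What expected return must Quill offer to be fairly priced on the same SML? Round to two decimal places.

MRP = (10.10% − 2.94%) / (2.12 − 0.23) = 3.7884%
R_f = 2.94% − 0.23 × 3.7884% = 2.0687%
β_Quill = Cov / Var(R_m) = 0.01473 / 0.03757 = 0.3921
E(R_Quill) = R_f + β × MRP = 2.0687% + 0.3921 × 3.7884% = 3.55%

3.55%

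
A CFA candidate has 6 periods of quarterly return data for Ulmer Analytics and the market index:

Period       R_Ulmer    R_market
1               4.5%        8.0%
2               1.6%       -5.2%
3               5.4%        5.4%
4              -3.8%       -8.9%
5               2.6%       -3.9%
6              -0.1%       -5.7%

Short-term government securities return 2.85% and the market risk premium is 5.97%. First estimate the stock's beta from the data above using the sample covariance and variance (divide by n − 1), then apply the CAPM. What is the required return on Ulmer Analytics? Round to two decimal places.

5.42%

Mean R_i = (4.5 + 1.6 + 5.4 − 3.8 + 2.6 − 0.1) / 6 = 1.7000%
Mean R_m = (8.0 − 5.2 + 5.4 − 8.9 − 3.9 − 5.7) / 6 = -1.7167%
Σ(R_i − R̄_i)(R_m − R̄_m) = 98.6000  ⇒  Cov = 98.6000 / 5 = 19.7200
Σ(R_m − R̄_m)² = 229.4283  ⇒  Var(R_m) = 229.4283 / 5 = 45.8857
β = Cov / Var(R_m) = 19.7200 / 45.8857 = 0.4298
E(R) = R_f + β × MRP = 2.85% + 0.4298 × 5.97% = 5.42%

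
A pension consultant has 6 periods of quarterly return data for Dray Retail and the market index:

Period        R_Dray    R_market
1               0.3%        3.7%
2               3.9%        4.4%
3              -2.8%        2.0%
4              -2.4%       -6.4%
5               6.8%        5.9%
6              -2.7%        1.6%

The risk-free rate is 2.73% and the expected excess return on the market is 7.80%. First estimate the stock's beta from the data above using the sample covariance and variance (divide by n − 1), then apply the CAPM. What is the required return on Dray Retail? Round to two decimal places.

7.52%

Mean R_i = (0.3 + 3.9 − 2.8 − 2.4 + 6.8 − 2.7) / 6 = 0.5167%
Mean R_m = (3.7 + 4.4 + 2.0 − 6.4 + 5.9 + 1.6) / 6 = 1.8667%
Σ(R_i − R̄_i)(R_m − R̄_m) = 58.0433  ⇒  Cov = 58.0433 / 5 = 11.6087
Σ(R_m − R̄_m)² = 94.4733  ⇒  Var(R_m) = 94.4733 / 5 = 18.8947
β = Cov / Var(R_m) = 11.6087 / 18.8947 = 0.6144
E(R) = R_f + β × MRP = 2.73% + 0.6144 × 7.80% = 7.52%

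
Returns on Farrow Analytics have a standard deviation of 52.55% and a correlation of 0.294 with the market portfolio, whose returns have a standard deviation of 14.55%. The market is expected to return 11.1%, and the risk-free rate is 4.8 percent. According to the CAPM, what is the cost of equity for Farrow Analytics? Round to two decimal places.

11.49%

β = ρ × σ_i / σ_m = 0.294 × 52.55% / 14.55% = 1.0618
MRP = 11.1% − 4.8% = 6.30%
E(R) = 4.8% + 1.0618 × 6.3% = 11.49%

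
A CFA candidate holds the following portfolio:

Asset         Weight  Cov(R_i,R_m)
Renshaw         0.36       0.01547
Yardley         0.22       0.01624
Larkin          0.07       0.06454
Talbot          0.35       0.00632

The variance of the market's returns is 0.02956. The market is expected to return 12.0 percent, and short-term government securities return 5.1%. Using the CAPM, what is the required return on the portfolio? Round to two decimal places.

8.80%

β_Renshaw = 0.01547 / 0.02956 = 0.5233
β_Yardley = 0.01624 / 0.02956 = 0.5494
β_Larkin = 0.06454 / 0.02956 = 2.1834
β_Talbot = 0.00632 / 0.02956 = 0.2138
β_P = Σ w_i β_i = 0.36×0.5233 + 0.22×0.5494 + 0.07×2.1834 + 0.35×0.2138 = 0.5369
MRP = 12.0% − 5.1% = 6.90%
E(R_P) = R_f + β_P × MRP = 5.1% + 0.5369 × 6.9% = 8.80%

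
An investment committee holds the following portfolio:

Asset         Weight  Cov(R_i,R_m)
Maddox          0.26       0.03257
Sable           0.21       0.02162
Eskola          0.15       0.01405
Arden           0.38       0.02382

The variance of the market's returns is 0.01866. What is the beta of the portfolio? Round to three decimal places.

1.295

β_Maddox = 0.03257 / 0.01866 = 1.7454
β_Sable = 0.02162 / 0.01866 = 1.1586
β_Eskola = 0.01405 / 0.01866 = 0.7529
β_Arden = 0.02382 / 0.01866 = 1.2765
β_P = Σ w_i β_i = 0.26×1.7454 + 0.21×1.1586 + 0.15×0.7529 + 0.38×1.2765 = 1.2951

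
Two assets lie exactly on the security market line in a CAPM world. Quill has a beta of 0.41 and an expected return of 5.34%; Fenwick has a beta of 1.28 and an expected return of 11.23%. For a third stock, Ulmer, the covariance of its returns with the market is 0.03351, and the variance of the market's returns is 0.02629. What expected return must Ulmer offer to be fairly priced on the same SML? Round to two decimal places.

11.19%

MRP = (11.23% − 5.34%) / (1.28 − 0.41) = 6.7701%
R_f = 5.34% − 0.41 × 6.7701% = 2.5643%
β_Ulmer = Cov / Var(R_m) = 0.03351 / 0.02629 = 1.2746
E(R_Ulmer) = R_f + β × MRP = 2.5643% + 1.2746 × 6.7701% = 11.19%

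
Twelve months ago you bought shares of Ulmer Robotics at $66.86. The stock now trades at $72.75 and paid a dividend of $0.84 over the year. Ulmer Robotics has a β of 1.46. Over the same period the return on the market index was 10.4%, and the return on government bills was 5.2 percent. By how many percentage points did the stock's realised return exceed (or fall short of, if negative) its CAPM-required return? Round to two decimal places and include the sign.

-2.73%

Realised HPR = (P1 + D1 − P0) / P0 = (72.75 + 0.84 − 66.86) / 66.86 = 6.73 / 66.86 = 10.0658%
MRP = 10.4% − 5.2% = 5.20%
CAPM required = R_f + β·MRP = 5.2% + 1.46 × 5.2% = 12.7920%
α = realised − required = 10.0658% − 12.7920% = -2.73%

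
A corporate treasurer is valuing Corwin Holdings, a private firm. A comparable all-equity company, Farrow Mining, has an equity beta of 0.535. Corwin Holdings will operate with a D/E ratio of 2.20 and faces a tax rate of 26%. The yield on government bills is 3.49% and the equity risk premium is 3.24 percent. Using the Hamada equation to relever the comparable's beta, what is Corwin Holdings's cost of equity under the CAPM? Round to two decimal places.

β_L = β_U × [1 + (1 − t)(D/E)] = 0.535 × [1 + (1 − 0.26) × 2.20]
    = 0.535 × [1 + 0.74 × 2.20] = 0.535 × 2.6280 = 1.4060
E(R) = R_f + β_L × MRP = 3.49% + 1.4060 × 3.24% = 8.05%

8.05%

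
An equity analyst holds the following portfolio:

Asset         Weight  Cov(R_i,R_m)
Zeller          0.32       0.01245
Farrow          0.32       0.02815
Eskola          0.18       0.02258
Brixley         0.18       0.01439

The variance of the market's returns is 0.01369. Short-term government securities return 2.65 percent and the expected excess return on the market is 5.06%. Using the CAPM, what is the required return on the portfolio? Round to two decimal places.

β_Zeller = 0.01245 / 0.01369 = 0.9094
β_Farrow = 0.02815 / 0.01369 = 2.0562
β_Eskola = 0.02258 / 0.01369 = 1.6494
β_Brixley = 0.01439 / 0.01369 = 1.0511
β_P = Σ w_i β_i = 0.32×0.9094 + 0.32×2.0562 + 0.18×1.6494 + 0.18×1.0511 = 1.4351
E(R_P) = R_f + β_P × MRP = 2.65% + 1.4351 × 5.06% = 9.91%

9.91%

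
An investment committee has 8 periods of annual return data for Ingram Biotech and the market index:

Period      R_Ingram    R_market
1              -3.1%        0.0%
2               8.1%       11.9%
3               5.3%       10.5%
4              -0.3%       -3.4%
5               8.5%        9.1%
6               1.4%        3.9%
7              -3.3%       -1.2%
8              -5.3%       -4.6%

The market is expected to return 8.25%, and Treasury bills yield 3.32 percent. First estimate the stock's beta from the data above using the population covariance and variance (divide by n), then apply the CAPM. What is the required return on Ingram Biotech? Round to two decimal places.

7.08%

Mean R_i = (-3.1 + 8.1 + 5.3 − 0.3 + 8.5 + 1.4 − 3.3 − 5.3) / 8 = 1.4125%
Mean R_m = (0.0 + 11.9 + 10.5 − 3.4 + 9.1 + 3.9 − 1.2 − 4.6) / 8 = 3.2750%
Σ(R_i − R̄_i)(R_m − R̄_m) = 227.2025  ⇒  Cov = 227.2025 / 8 = 28.4003
Σ(R_m − R̄_m)² = 298.2350  ⇒  Var(R_m) = 298.2350 / 8 = 37.2794
β = Cov / Var(R_m) = 28.4003 / 37.2794 = 0.7618
MRP = 8.25% − 3.32% = 4.93%
E(R) = R_f + β × MRP = 3.32% + 0.7618 × 4.93% = 7.08%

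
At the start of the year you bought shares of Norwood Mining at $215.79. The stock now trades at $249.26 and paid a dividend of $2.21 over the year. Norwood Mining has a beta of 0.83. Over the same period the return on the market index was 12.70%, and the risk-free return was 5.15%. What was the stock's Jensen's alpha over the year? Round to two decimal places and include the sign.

Realised HPR = (P1 + D1 − P0) / P0 = (249.26 + 2.21 − 215.79) / 215.79 = 35.68 / 215.79 = 16.5346%
MRP = 12.70% − 5.15% = 7.55%
CAPM required = R_f + β·MRP = 5.15% + 0.83 × 7.55% = 11.4165%
α = realised − required = 16.5346% − 11.4165% = +5.12%

+5.12%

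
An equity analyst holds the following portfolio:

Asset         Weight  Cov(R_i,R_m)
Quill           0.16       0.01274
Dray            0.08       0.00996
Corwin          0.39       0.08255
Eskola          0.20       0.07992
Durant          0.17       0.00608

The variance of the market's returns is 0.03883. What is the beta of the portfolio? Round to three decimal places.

1.340

β_Quill = 0.01274 / 0.03883 = 0.3281
β_Dray = 0.00996 / 0.03883 = 0.2565
β_Corwin = 0.08255 / 0.03883 = 2.1259
β_Eskola = 0.07992 / 0.03883 = 2.0582
β_Durant = 0.00608 / 0.03883 = 0.1566
β_P = Σ w_i β_i = 0.16×0.3281 + 0.08×0.2565 + 0.39×2.1259 + 0.20×2.0582 + 0.17×0.1566 = 1.3404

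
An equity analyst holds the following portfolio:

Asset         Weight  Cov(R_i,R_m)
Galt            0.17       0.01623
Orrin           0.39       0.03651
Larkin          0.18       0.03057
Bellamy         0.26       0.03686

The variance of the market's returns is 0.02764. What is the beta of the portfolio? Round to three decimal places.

β_Galt = 0.01623 / 0.02764 = 0.5872
β_Orrin = 0.03651 / 0.02764 = 1.3209
β_Larkin = 0.03057 / 0.02764 = 1.1060
β_Bellamy = 0.03686 / 0.02764 = 1.3336
β_P = Σ w_i β_i = 0.17×0.5872 + 0.39×1.3209 + 0.18×1.1060 + 0.26×1.3336 = 1.1608

1.161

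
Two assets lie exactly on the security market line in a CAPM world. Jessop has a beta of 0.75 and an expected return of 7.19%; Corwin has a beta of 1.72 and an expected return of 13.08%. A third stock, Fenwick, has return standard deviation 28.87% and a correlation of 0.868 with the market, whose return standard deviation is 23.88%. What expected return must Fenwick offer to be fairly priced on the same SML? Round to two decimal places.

9.01%

MRP = (13.08% − 7.19%) / (1.72 − 0.75) = 6.0722%
R_f = 7.19% − 0.75 × 6.0722% = 2.6359%
β_Fenwick = ρ·σ_i/σ_m = 0.868 × 28.87 / 23.88 = 1.0494
E(R_Fenwick) = R_f + β × MRP = 2.6359% + 1.0494 × 6.0722% = 9.01%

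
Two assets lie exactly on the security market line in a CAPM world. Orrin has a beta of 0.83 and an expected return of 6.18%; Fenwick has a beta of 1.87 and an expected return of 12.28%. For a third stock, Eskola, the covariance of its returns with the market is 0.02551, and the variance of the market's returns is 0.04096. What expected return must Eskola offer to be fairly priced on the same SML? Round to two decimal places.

4.96%

MRP = (12.28% − 6.18%) / (1.87 − 0.83) = 5.8654%
R_f = 6.18% − 0.83 × 5.8654% = 1.3117%
β_Eskola = Cov / Var(R_m) = 0.02551 / 0.04096 = 0.6228
E(R_Eskola) = R_f + β × MRP = 1.3117% + 0.6228 × 5.8654% = 4.96%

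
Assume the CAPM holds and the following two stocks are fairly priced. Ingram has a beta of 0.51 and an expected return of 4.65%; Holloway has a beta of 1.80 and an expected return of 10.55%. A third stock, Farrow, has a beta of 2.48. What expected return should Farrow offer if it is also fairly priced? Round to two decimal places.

MRP (SML slope) = (10.55% − 4.65%) / (1.80 − 0.51) = 5.90% / 1.29 = 4.5736%
R_f (intercept) = 4.65% − 0.51 × 4.5736% = 2.3175%
E(R_Farrow) = R_f + β × MRP = 2.3175% + 2.48 × 4.5736% = 13.66%

13.66%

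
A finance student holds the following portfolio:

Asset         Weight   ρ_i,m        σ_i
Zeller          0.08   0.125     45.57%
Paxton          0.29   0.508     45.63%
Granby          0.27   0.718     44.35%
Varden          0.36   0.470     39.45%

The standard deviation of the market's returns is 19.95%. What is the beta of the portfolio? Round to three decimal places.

β_Zeller = 0.125 × 45.57% / 19.95% = 0.2855
β_Paxton = 0.508 × 45.63% / 19.95% = 1.1619
β_Granby = 0.718 × 44.35% / 19.95% = 1.5962
β_Varden = 0.470 × 39.45% / 19.95% = 0.9294
β_P = Σ w_i β_i = 0.08×0.2855 + 0.29×1.1619 + 0.27×1.5962 + 0.36×0.9294 = 1.1253

1.125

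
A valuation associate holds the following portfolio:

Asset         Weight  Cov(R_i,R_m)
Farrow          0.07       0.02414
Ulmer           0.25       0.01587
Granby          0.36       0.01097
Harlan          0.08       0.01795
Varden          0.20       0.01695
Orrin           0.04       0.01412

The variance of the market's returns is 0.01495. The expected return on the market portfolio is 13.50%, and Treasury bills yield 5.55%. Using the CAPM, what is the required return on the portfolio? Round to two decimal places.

13.53%

β_Farrow = 0.02414 / 0.01495 = 1.6147
β_Ulmer = 0.01587 / 0.01495 = 1.0615
β_Granby = 0.01097 / 0.01495 = 0.7338
β_Harlan = 0.01795 / 0.01495 = 1.2007
β_Varden = 0.01695 / 0.01495 = 1.1338
β_Orrin = 0.01412 / 0.01495 = 0.9445
β_P = Σ w_i β_i = 0.07×1.6147 + 0.25×1.0615 + 0.36×0.7338 + 0.08×1.2007 + 0.20×1.1338 + 0.04×0.9445 = 1.0032
MRP = 13.50% − 5.55% = 7.95%
E(R_P) = R_f + β_P × MRP = 5.55% + 1.0032 × 7.95% = 13.53%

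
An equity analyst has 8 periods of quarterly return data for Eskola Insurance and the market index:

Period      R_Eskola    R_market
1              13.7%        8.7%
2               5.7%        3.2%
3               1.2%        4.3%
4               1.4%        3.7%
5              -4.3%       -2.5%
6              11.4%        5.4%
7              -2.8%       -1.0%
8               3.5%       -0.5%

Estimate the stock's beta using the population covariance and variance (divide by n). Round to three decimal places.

Mean R_i = (13.7 + 5.7 + 1.2 + 1.4 − 4.3 + 11.4 − 2.8 + 3.5) / 8 = 3.7250%
Mean R_m = (8.7 + 3.2 + 4.3 + 3.7 − 2.5 + 5.4 − 1.0 − 0.5) / 8 = 2.6625%
Σ(R_i − R̄_i)(R_m − R̄_m) = 141.7875  ⇒  Cov = 141.7875 / 8 = 17.7234
Σ(R_m − R̄_m)² = 98.0588  ⇒  Var(R_m) = 98.0588 / 8 = 12.2574
β = Cov / Var(R_m) = 17.7234 / 12.2574 = 1.4459

1.446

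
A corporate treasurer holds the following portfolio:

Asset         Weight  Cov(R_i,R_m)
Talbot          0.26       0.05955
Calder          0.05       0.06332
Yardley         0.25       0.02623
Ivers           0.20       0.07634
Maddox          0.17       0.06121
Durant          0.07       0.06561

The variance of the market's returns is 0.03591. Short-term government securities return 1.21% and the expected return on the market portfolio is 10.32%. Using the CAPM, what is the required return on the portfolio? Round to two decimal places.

15.28%

β_Talbot = 0.05955 / 0.03591 = 1.6583
β_Calder = 0.06332 / 0.03591 = 1.7633
β_Yardley = 0.02623 / 0.03591 = 0.7304
β_Ivers = 0.07634 / 0.03591 = 2.1259
β_Maddox = 0.06121 / 0.03591 = 1.7045
β_Durant = 0.06561 / 0.03591 = 1.8271
β_P = Σ w_i β_i = 0.26×1.6583 + 0.05×1.7633 + 0.25×0.7304 + 0.20×2.1259 + 0.17×1.7045 + 0.07×1.8271 = 1.5448
MRP = 10.32% − 1.21% = 9.11%
E(R_P) = R_f + β_P × MRP = 1.21% + 1.5448 × 9.11% = 15.28%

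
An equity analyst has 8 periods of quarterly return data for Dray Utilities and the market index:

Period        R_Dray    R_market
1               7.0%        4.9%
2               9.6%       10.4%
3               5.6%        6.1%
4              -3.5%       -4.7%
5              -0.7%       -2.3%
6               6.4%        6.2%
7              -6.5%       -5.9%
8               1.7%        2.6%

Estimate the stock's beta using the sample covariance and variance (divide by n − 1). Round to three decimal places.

Mean R_i = (7.0 + 9.6 + 5.6 − 3.5 − 0.7 + 6.4 − 6.5 + 1.7) / 8 = 2.4500%
Mean R_m = (4.9 + 10.4 + 6.1 − 4.7 − 2.3 + 6.2 − 5.9 + 2.6) / 8 = 2.1625%
Σ(R_i − R̄_i)(R_m − R̄_m) = 226.4250  ⇒  Cov = 226.4250 / 7 = 32.3464
Σ(R_m − R̄_m)² = 239.3588  ⇒  Var(R_m) = 239.3588 / 7 = 34.1941
β = Cov / Var(R_m) = 32.3464 / 34.1941 = 0.9460

0.946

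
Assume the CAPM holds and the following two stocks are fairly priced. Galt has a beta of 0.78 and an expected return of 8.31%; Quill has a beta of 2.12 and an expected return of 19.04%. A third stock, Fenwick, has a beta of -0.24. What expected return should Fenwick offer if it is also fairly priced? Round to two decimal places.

MRP (SML slope) = (19.04% − 8.31%) / (2.12 − 0.78) = 10.73% / 1.34 = 8.0075%
R_f (intercept) = 8.31% − 0.78 × 8.0075% = 2.0642%
E(R_Fenwick) = R_f + β × MRP = 2.0642% + -0.24 × 8.0075% = 0.14%

0.14%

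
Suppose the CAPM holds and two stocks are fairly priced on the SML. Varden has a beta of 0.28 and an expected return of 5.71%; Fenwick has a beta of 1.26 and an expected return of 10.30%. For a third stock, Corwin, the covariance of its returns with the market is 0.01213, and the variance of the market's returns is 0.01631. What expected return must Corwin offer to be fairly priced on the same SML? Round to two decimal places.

7.88%

MRP = (10.30% − 5.71%) / (1.26 − 0.28) = 4.6837%
R_f = 5.71% − 0.28 × 4.6837% = 4.3986%
β_Corwin = Cov / Var(R_m) = 0.01213 / 0.01631 = 0.7437
E(R_Corwin) = R_f + β × MRP = 4.3986% + 0.7437 × 4.6837% = 7.88%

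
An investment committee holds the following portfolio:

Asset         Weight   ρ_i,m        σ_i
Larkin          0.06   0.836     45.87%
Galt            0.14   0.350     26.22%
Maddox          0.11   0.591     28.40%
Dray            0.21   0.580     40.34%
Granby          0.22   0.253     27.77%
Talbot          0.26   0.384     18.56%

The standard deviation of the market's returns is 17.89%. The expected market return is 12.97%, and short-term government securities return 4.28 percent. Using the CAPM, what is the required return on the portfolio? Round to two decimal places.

β_Larkin = 0.836 × 45.87% / 17.89% = 2.1435
β_Galt = 0.350 × 26.22% / 17.89% = 0.5130
β_Maddox = 0.591 × 28.40% / 17.89% = 0.9382
β_Dray = 0.580 × 40.34% / 17.89% = 1.3078
β_Granby = 0.253 × 27.77% / 17.89% = 0.3927
β_Talbot = 0.384 × 18.56% / 17.89% = 0.3984
β_P = Σ w_i β_i = 0.06×2.1435 + 0.14×0.5130 + 0.11×0.9382 + 0.21×1.3078 + 0.22×0.3927 + 0.26×0.3984 = 0.7682
MRP = 12.97% − 4.28% = 8.69%
E(R_P) = R_f + β_P × MRP = 4.28% + 0.7682 × 8.69% = 10.96%

10.96%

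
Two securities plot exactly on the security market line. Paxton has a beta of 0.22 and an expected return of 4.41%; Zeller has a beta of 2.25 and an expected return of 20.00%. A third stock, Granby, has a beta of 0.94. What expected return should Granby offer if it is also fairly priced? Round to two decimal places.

MRP (SML slope) = (20.00% − 4.41%) / (2.25 − 0.22) = 15.59% / 2.03 = 7.6798%
R_f (intercept) = 4.41% − 0.22 × 7.6798% = 2.7204%
E(R_Granby) = R_f + β × MRP = 2.7204% + 0.94 × 7.6798% = 9.94%

9.94%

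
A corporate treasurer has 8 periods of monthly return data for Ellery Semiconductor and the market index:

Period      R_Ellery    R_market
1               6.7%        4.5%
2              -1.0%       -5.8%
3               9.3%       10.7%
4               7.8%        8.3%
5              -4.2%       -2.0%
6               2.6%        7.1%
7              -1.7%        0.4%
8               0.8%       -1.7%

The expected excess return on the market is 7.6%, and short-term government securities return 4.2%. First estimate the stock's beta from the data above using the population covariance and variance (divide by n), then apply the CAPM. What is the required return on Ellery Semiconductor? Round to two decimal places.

Mean R_i = (6.7 − 1.0 + 9.3 + 7.8 − 4.2 + 2.6 − 1.7 + 0.8) / 8 = 2.5375%
Mean R_m = (4.5 − 5.8 + 10.7 + 8.3 − 2.0 + 7.1 + 0.4 − 1.7) / 8 = 2.6875%
Σ(R_i − R̄_i)(R_m − R̄_m) = 170.4638  ⇒  Cov = 170.4638 / 8 = 21.3080
Σ(R_m − R̄_m)² = 236.9488  ⇒  Var(R_m) = 236.9488 / 8 = 29.6186
β = Cov / Var(R_m) = 21.3080 / 29.6186 = 0.7194
E(R) = R_f + β × MRP = 4.2% + 0.7194 × 7.6% = 9.67%

9.67%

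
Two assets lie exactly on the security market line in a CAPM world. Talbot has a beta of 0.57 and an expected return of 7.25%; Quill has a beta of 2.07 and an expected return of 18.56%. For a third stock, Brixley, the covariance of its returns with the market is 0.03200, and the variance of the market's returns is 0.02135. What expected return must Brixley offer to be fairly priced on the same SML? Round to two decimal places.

14.25%

MRP = (18.56% − 7.25%) / (2.07 − 0.57) = 7.5400%
R_f = 7.25% − 0.57 × 7.5400% = 2.9522%
β_Brixley = Cov / Var(R_m) = 0.03200 / 0.02135 = 1.4988
E(R_Brixley) = R_f + β × MRP = 2.9522% + 1.4988 × 7.5400% = 14.25%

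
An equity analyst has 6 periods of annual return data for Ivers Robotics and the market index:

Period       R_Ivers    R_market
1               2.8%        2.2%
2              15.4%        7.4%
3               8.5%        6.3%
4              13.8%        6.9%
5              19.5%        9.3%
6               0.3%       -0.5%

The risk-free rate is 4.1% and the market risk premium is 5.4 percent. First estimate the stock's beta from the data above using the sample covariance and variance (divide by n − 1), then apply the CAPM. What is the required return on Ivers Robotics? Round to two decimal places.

14.75%

Mean R_i = (2.8 + 15.4 + 8.5 + 13.8 + 19.5 + 0.3) / 6 = 10.0500%
Mean R_m = (2.2 + 7.4 + 6.3 + 6.9 + 9.3 − 0.5) / 6 = 5.2667%
Σ(R_i − R̄_i)(R_m − R̄_m) = 132.5100  ⇒  Cov = 132.5100 / 5 = 26.5020
Σ(R_m − R̄_m)² = 67.2133  ⇒  Var(R_m) = 67.2133 / 5 = 13.4427
β = Cov / Var(R_m) = 26.5020 / 13.4427 = 1.9715
E(R) = R_f + β × MRP = 4.1% + 1.9715 × 5.4% = 14.75%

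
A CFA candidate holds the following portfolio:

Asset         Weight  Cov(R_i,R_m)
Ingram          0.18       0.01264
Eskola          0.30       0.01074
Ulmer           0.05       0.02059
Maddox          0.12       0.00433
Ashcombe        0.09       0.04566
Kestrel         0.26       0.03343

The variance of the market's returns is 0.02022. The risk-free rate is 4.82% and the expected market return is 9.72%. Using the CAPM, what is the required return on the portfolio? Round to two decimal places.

9.63%

β_Ingram = 0.01264 / 0.02022 = 0.6251
β_Eskola = 0.01074 / 0.02022 = 0.5312
β_Ulmer = 0.02059 / 0.02022 = 1.0183
β_Maddox = 0.00433 / 0.02022 = 0.2141
β_Ashcombe = 0.04566 / 0.02022 = 2.2582
β_Kestrel = 0.03343 / 0.02022 = 1.6533
β_P = Σ w_i β_i = 0.18×0.6251 + 0.30×0.5312 + 0.05×1.0183 + 0.12×0.2141 + 0.09×2.2582 + 0.26×1.6533 = 0.9816
MRP = 9.72% − 4.82% = 4.90%
E(R_P) = R_f + β_P × MRP = 4.82% + 0.9816 × 4.90% = 9.63%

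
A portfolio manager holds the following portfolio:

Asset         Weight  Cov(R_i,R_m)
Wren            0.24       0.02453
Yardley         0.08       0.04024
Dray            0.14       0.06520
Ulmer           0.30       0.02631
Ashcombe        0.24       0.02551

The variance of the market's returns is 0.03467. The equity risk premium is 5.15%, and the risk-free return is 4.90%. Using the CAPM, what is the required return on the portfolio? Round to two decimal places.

β_Wren = 0.02453 / 0.03467 = 0.7075
β_Yardley = 0.04024 / 0.03467 = 1.1607
β_Dray = 0.06520 / 0.03467 = 1.8806
β_Ulmer = 0.02631 / 0.03467 = 0.7589
β_Ashcombe = 0.02551 / 0.03467 = 0.7358
β_P = Σ w_i β_i = 0.24×0.7075 + 0.08×1.1607 + 0.14×1.8806 + 0.30×0.7589 + 0.24×0.7358 = 0.9302
E(R_P) = R_f + β_P × MRP = 4.90% + 0.9302 × 5.15% = 9.69%

9.69%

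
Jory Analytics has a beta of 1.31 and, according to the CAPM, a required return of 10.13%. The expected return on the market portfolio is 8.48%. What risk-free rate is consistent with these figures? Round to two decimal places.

E(R) = R_f + β(E(R_m) − R_f) = R_f(1 − β) + β·E(R_m)
10.13% = R_f × (1 − 1.31) + 1.31 × 8.48%
10.13% = R_f × -0.31 + 11.1088%
R_f = (10.13% − 11.1088%) / -0.31 = 3.16%

3.16%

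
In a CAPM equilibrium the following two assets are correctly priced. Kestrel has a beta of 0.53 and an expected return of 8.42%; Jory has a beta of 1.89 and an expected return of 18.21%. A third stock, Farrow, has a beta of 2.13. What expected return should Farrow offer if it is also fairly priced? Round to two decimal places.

MRP (SML slope) = (18.21% − 8.42%) / (1.89 − 0.53) = 9.79% / 1.36 = 7.1985%
R_f (intercept) = 8.42% − 0.53 × 7.1985% = 4.6048%
E(R_Farrow) = R_f + β × MRP = 4.6048% + 2.13 × 7.1985% = 19.94%

19.94%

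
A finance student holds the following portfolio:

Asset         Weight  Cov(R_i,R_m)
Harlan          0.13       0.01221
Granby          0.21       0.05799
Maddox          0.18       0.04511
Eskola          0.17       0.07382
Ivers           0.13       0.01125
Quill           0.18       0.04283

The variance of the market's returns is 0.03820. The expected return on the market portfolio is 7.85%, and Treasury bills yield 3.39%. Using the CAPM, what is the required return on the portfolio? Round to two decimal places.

8.48%

β_Harlan = 0.01221 / 0.03820 = 0.3196
β_Granby = 0.05799 / 0.03820 = 1.5181
β_Maddox = 0.04511 / 0.03820 = 1.1809
β_Eskola = 0.07382 / 0.03820 = 1.9325
β_Ivers = 0.01125 / 0.03820 = 0.2945
β_Quill = 0.04283 / 0.03820 = 1.1212
β_P = Σ w_i β_i = 0.13×0.3196 + 0.21×1.5181 + 0.18×1.1809 + 0.17×1.9325 + 0.13×0.2945 + 0.18×1.1212 = 1.1415
MRP = 7.85% − 3.39% = 4.46%
E(R_P) = R_f + β_P × MRP = 3.39% + 1.1415 × 4.46% = 8.48%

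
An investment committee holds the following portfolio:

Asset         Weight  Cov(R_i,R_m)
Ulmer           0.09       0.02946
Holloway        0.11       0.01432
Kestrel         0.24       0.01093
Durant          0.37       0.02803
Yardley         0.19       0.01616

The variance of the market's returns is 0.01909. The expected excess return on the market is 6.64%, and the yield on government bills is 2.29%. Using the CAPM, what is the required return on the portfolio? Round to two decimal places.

9.35%

β_Ulmer = 0.02946 / 0.01909 = 1.5432
β_Holloway = 0.01432 / 0.01909 = 0.7501
β_Kestrel = 0.01093 / 0.01909 = 0.5726
β_Durant = 0.02803 / 0.01909 = 1.4683
β_Yardley = 0.01616 / 0.01909 = 0.8465
β_P = Σ w_i β_i = 0.09×1.5432 + 0.11×0.7501 + 0.24×0.5726 + 0.37×1.4683 + 0.19×0.8465 = 1.0629
E(R_P) = R_f + β_P × MRP = 2.29% + 1.0629 × 6.64% = 9.35%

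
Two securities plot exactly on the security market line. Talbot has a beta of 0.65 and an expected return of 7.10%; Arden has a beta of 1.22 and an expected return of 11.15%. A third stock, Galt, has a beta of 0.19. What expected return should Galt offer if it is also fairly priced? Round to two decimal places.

MRP (SML slope) = (11.15% − 7.10%) / (1.22 − 0.65) = 4.05% / 0.57 = 7.1053%
R_f (intercept) = 7.10% − 0.65 × 7.1053% = 2.4816%
E(R_Galt) = R_f + β × MRP = 2.4816% + 0.19 × 7.1053% = 3.83%

3.83%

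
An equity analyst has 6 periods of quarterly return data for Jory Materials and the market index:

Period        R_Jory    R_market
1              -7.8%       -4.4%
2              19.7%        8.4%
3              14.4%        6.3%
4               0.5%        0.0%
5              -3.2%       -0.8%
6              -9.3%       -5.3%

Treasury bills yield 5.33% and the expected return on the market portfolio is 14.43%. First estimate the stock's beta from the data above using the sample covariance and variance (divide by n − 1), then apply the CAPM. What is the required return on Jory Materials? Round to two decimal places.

24.79%

Mean R_i = (-7.8 + 19.7 + 14.4 + 0.5 − 3.2 − 9.3) / 6 = 2.3833%
Mean R_m = (-4.4 + 8.4 + 6.3 + 0.0 − 0.8 − 5.3) / 6 = 0.7000%
Σ(R_i − R̄_i)(R_m − R̄_m) = 332.3600  ⇒  Cov = 332.3600 / 5 = 66.4720
Σ(R_m − R̄_m)² = 155.4000  ⇒  Var(R_m) = 155.4000 / 5 = 31.0800
β = Cov / Var(R_m) = 66.4720 / 31.0800 = 2.1387
MRP = 14.43% − 5.33% = 9.10%
E(R) = R_f + β × MRP = 5.33% + 2.1387 × 9.10% = 24.79%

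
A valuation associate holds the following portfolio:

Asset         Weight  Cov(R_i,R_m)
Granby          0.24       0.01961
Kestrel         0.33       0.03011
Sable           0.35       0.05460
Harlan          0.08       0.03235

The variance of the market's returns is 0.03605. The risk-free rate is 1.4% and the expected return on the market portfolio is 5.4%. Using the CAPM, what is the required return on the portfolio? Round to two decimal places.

5.43%

β_Granby = 0.01961 / 0.03605 = 0.5440
β_Kestrel = 0.03011 / 0.03605 = 0.8352
β_Sable = 0.05460 / 0.03605 = 1.5146
β_Harlan = 0.03235 / 0.03605 = 0.8974
β_P = Σ w_i β_i = 0.24×0.5440 + 0.33×0.8352 + 0.35×1.5146 + 0.08×0.8974 = 1.0081
MRP = 5.4% − 1.4% = 4.00%
E(R_P) = R_f + β_P × MRP = 1.4% + 1.0081 × 4.0% = 5.43%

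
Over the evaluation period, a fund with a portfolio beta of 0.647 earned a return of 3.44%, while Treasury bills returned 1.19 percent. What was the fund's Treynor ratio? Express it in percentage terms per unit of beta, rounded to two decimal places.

Treynor = (R_P − R_f) / β_P = (3.44% − 1.19%) / 0.6470 = 2.25% / 0.6470 = 3.48%

3.48%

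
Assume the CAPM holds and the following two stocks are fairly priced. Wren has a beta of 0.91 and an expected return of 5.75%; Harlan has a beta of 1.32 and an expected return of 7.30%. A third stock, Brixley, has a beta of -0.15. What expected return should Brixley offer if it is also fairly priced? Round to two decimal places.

MRP (SML slope) = (7.30% − 5.75%) / (1.32 − 0.91) = 1.55% / 0.41 = 3.7805%
R_f (intercept) = 5.75% − 0.91 × 3.7805% = 2.3097%
E(R_Brixley) = R_f + β × MRP = 2.3097% + -0.15 × 3.7805% = 1.74%

1.74%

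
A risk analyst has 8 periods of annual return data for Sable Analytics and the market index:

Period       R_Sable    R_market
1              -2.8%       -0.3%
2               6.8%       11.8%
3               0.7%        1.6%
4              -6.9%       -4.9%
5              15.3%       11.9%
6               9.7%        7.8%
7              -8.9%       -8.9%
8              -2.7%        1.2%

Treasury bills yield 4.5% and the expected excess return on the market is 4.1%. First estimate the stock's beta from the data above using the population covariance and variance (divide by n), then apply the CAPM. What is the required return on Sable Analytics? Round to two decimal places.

Mean R_i = (-2.8 + 6.8 + 0.7 − 6.9 + 15.3 + 9.7 − 8.9 − 2.7) / 8 = 1.4000%
Mean R_m = (-0.3 + 11.8 + 1.6 − 4.9 + 11.9 + 7.8 − 8.9 + 1.2) / 8 = 2.5250%
Σ(R_i − R̄_i)(R_m − R̄_m) = 421.4300  ⇒  Cov = 421.4300 / 8 = 52.6788
Σ(R_m − R̄_m)² = 397.9950  ⇒  Var(R_m) = 397.9950 / 8 = 49.7494
β = Cov / Var(R_m) = 52.6788 / 49.7494 = 1.0589
E(R) = R_f + β × MRP = 4.5% + 1.0589 × 4.1% = 8.84%

8.84%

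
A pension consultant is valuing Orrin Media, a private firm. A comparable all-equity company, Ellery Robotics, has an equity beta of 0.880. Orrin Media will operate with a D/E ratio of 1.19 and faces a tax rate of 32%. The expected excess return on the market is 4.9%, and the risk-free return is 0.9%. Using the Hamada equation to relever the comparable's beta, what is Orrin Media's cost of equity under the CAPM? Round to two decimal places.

8.70%

β_L = β_U × [1 + (1 − t)(D/E)] = 0.880 × [1 + (1 − 0.32) × 1.19]
    = 0.880 × [1 + 0.68 × 1.19] = 0.880 × 1.8092 = 1.5921
E(R) = R_f + β_L × MRP = 0.9% + 1.5921 × 4.9% = 8.70%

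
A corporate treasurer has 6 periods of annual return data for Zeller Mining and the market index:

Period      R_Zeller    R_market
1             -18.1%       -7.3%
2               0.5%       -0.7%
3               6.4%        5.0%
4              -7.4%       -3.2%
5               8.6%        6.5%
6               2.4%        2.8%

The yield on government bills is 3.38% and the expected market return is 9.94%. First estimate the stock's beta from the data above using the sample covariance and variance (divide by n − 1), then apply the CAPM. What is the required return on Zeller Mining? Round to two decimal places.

Mean R_i = (-18.1 + 0.5 + 6.4 − 7.4 + 8.6 + 2.4) / 6 = -1.2667%
Mean R_m = (-7.3 − 0.7 + 5.0 − 3.2 + 6.5 + 2.8) / 6 = 0.5167%
Σ(R_i − R̄_i)(R_m − R̄_m) = 254.0067  ⇒  Cov = 254.0067 / 5 = 50.8013
Σ(R_m − R̄_m)² = 137.5083  ⇒  Var(R_m) = 137.5083 / 5 = 27.5017
β = Cov / Var(R_m) = 50.8013 / 27.5017 = 1.8472
MRP = 9.94% − 3.38% = 6.56%
E(R) = R_f + β × MRP = 3.38% + 1.8472 × 6.56% = 15.50%

15.50%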